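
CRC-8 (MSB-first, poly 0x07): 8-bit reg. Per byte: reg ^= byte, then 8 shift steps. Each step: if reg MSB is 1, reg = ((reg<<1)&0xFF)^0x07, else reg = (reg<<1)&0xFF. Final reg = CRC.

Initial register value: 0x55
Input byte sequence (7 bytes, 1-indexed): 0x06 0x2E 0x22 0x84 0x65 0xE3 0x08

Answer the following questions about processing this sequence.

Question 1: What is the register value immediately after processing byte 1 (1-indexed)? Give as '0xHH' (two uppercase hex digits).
After byte 1 (0x06): reg=0xBE

Answer: 0xBE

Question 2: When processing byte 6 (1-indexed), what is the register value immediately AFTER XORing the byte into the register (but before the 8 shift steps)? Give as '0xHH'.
Register before byte 6: 0x1D
Byte 6: 0xE3
0x1D XOR 0xE3 = 0xFE

Answer: 0xFE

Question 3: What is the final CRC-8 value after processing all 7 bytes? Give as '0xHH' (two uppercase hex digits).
Answer: 0xFA

Derivation:
After byte 1 (0x06): reg=0xBE
After byte 2 (0x2E): reg=0xF9
After byte 3 (0x22): reg=0x0F
After byte 4 (0x84): reg=0xB8
After byte 5 (0x65): reg=0x1D
After byte 6 (0xE3): reg=0xF4
After byte 7 (0x08): reg=0xFA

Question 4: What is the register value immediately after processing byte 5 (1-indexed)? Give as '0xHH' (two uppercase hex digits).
After byte 1 (0x06): reg=0xBE
After byte 2 (0x2E): reg=0xF9
After byte 3 (0x22): reg=0x0F
After byte 4 (0x84): reg=0xB8
After byte 5 (0x65): reg=0x1D

Answer: 0x1D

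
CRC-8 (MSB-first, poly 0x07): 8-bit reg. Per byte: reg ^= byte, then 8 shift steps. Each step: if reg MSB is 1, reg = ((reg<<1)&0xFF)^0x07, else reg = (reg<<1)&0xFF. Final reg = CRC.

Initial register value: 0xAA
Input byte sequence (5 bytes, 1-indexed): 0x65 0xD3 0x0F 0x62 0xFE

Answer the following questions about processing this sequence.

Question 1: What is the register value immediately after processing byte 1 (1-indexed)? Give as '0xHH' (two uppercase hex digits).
After byte 1 (0x65): reg=0x63

Answer: 0x63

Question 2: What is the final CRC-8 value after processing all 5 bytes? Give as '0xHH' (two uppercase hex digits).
Answer: 0xF4

Derivation:
After byte 1 (0x65): reg=0x63
After byte 2 (0xD3): reg=0x19
After byte 3 (0x0F): reg=0x62
After byte 4 (0x62): reg=0x00
After byte 5 (0xFE): reg=0xF4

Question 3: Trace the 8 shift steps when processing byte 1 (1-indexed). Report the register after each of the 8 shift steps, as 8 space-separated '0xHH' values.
Register before byte 1: 0xAA
After XOR with byte 0x65: 0xCF

Answer: 0x99 0x35 0x6A 0xD4 0xAF 0x59 0xB2 0x63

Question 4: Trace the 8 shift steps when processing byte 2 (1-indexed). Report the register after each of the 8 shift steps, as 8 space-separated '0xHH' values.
After byte 1 (0x65): reg=0x63
Register before byte 2: 0x63
After XOR with byte 0xD3: 0xB0

Answer: 0x67 0xCE 0x9B 0x31 0x62 0xC4 0x8F 0x19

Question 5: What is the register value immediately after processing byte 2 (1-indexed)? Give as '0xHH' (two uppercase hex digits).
After byte 1 (0x65): reg=0x63
After byte 2 (0xD3): reg=0x19

Answer: 0x19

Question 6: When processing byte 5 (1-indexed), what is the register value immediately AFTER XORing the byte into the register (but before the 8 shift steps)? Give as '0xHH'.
Register before byte 5: 0x00
Byte 5: 0xFE
0x00 XOR 0xFE = 0xFE

Answer: 0xFE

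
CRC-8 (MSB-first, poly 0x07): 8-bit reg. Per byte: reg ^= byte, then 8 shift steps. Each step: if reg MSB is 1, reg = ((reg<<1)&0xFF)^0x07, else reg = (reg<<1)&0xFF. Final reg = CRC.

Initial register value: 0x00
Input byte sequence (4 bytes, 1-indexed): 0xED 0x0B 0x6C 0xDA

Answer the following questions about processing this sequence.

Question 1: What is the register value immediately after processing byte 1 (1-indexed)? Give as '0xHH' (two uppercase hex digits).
After byte 1 (0xED): reg=0x8D

Answer: 0x8D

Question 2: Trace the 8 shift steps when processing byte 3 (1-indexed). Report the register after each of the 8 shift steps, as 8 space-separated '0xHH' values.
Answer: 0xE9 0xD5 0xAD 0x5D 0xBA 0x73 0xE6 0xCB

Derivation:
After byte 1 (0xED): reg=0x8D
After byte 2 (0x0B): reg=0x9B
Register before byte 3: 0x9B
After XOR with byte 0x6C: 0xF7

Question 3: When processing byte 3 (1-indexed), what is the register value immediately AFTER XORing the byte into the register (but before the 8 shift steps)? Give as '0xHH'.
Answer: 0xF7

Derivation:
Register before byte 3: 0x9B
Byte 3: 0x6C
0x9B XOR 0x6C = 0xF7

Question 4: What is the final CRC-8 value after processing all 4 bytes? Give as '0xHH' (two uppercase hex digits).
Answer: 0x77

Derivation:
After byte 1 (0xED): reg=0x8D
After byte 2 (0x0B): reg=0x9B
After byte 3 (0x6C): reg=0xCB
After byte 4 (0xDA): reg=0x77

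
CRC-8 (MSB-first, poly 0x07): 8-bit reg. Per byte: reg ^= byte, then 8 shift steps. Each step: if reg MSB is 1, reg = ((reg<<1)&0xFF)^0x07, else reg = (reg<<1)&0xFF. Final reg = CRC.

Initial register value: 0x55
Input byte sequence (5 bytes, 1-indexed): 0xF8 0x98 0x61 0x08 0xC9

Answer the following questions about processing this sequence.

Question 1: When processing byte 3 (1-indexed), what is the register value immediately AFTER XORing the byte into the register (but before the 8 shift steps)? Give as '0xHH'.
Answer: 0x51

Derivation:
Register before byte 3: 0x30
Byte 3: 0x61
0x30 XOR 0x61 = 0x51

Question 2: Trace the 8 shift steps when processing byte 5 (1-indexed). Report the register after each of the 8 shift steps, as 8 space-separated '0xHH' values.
Answer: 0xD7 0xA9 0x55 0xAA 0x53 0xA6 0x4B 0x96

Derivation:
After byte 1 (0xF8): reg=0x4A
After byte 2 (0x98): reg=0x30
After byte 3 (0x61): reg=0xB0
After byte 4 (0x08): reg=0x21
Register before byte 5: 0x21
After XOR with byte 0xC9: 0xE8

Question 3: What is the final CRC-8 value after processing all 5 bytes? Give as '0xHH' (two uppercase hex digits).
After byte 1 (0xF8): reg=0x4A
After byte 2 (0x98): reg=0x30
After byte 3 (0x61): reg=0xB0
After byte 4 (0x08): reg=0x21
After byte 5 (0xC9): reg=0x96

Answer: 0x96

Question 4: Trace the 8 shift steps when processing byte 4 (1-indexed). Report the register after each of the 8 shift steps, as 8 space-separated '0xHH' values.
After byte 1 (0xF8): reg=0x4A
After byte 2 (0x98): reg=0x30
After byte 3 (0x61): reg=0xB0
Register before byte 4: 0xB0
After XOR with byte 0x08: 0xB8

Answer: 0x77 0xEE 0xDB 0xB1 0x65 0xCA 0x93 0x21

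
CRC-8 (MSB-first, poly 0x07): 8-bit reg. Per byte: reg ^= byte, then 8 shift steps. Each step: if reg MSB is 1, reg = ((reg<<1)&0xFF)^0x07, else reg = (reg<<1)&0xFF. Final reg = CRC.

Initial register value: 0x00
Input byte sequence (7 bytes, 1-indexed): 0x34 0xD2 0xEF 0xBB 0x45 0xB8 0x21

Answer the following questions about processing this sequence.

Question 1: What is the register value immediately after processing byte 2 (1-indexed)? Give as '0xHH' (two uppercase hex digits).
After byte 1 (0x34): reg=0x8C
After byte 2 (0xD2): reg=0x9D

Answer: 0x9D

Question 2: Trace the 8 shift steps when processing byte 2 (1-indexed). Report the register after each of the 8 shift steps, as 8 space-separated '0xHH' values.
Answer: 0xBC 0x7F 0xFE 0xFB 0xF1 0xE5 0xCD 0x9D

Derivation:
After byte 1 (0x34): reg=0x8C
Register before byte 2: 0x8C
After XOR with byte 0xD2: 0x5E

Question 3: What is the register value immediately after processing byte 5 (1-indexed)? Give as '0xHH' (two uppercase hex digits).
Answer: 0xB5

Derivation:
After byte 1 (0x34): reg=0x8C
After byte 2 (0xD2): reg=0x9D
After byte 3 (0xEF): reg=0x59
After byte 4 (0xBB): reg=0xA0
After byte 5 (0x45): reg=0xB5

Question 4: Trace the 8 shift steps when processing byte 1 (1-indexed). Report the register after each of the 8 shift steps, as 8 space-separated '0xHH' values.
Answer: 0x68 0xD0 0xA7 0x49 0x92 0x23 0x46 0x8C

Derivation:
Register before byte 1: 0x00
After XOR with byte 0x34: 0x34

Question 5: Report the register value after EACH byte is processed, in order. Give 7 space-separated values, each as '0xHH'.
0x8C 0x9D 0x59 0xA0 0xB5 0x23 0x0E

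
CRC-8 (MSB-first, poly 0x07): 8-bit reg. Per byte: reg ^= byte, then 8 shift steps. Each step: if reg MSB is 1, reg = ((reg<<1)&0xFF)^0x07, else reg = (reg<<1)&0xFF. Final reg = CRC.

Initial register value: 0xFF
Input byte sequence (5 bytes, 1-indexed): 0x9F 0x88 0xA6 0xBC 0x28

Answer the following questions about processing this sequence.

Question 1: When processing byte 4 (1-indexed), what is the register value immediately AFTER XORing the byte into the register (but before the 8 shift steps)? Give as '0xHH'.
Answer: 0x1C

Derivation:
Register before byte 4: 0xA0
Byte 4: 0xBC
0xA0 XOR 0xBC = 0x1C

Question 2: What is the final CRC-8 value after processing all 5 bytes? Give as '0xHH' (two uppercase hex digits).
After byte 1 (0x9F): reg=0x27
After byte 2 (0x88): reg=0x44
After byte 3 (0xA6): reg=0xA0
After byte 4 (0xBC): reg=0x54
After byte 5 (0x28): reg=0x73

Answer: 0x73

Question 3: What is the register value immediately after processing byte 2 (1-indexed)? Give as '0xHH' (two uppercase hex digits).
Answer: 0x44

Derivation:
After byte 1 (0x9F): reg=0x27
After byte 2 (0x88): reg=0x44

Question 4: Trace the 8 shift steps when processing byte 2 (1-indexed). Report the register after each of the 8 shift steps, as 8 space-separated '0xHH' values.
Answer: 0x59 0xB2 0x63 0xC6 0x8B 0x11 0x22 0x44

Derivation:
After byte 1 (0x9F): reg=0x27
Register before byte 2: 0x27
After XOR with byte 0x88: 0xAF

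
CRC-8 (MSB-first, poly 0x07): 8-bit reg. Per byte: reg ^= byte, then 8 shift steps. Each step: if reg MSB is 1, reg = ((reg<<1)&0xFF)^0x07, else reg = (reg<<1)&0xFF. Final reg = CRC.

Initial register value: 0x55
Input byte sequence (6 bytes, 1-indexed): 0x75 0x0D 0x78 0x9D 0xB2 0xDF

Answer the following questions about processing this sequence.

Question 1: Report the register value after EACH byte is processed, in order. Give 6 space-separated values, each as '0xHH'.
0xE0 0x8D 0xC5 0x8F 0xB3 0x03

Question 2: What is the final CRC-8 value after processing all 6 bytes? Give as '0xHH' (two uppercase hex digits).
After byte 1 (0x75): reg=0xE0
After byte 2 (0x0D): reg=0x8D
After byte 3 (0x78): reg=0xC5
After byte 4 (0x9D): reg=0x8F
After byte 5 (0xB2): reg=0xB3
After byte 6 (0xDF): reg=0x03

Answer: 0x03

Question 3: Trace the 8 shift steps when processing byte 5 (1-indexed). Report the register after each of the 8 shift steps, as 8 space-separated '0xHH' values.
Answer: 0x7A 0xF4 0xEF 0xD9 0xB5 0x6D 0xDA 0xB3

Derivation:
After byte 1 (0x75): reg=0xE0
After byte 2 (0x0D): reg=0x8D
After byte 3 (0x78): reg=0xC5
After byte 4 (0x9D): reg=0x8F
Register before byte 5: 0x8F
After XOR with byte 0xB2: 0x3D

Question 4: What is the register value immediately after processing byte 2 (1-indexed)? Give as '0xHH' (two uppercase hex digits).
Answer: 0x8D

Derivation:
After byte 1 (0x75): reg=0xE0
After byte 2 (0x0D): reg=0x8D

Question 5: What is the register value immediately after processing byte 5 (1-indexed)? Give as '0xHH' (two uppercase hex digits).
Answer: 0xB3

Derivation:
After byte 1 (0x75): reg=0xE0
After byte 2 (0x0D): reg=0x8D
After byte 3 (0x78): reg=0xC5
After byte 4 (0x9D): reg=0x8F
After byte 5 (0xB2): reg=0xB3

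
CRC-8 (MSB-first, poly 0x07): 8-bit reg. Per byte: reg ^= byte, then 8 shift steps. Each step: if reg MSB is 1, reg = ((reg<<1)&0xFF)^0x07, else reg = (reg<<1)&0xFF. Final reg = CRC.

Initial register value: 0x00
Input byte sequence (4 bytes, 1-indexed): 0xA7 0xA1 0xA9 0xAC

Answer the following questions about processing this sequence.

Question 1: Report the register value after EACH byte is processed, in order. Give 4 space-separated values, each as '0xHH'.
0x7C 0x1D 0x05 0x56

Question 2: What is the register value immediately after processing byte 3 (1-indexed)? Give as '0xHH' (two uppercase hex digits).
After byte 1 (0xA7): reg=0x7C
After byte 2 (0xA1): reg=0x1D
After byte 3 (0xA9): reg=0x05

Answer: 0x05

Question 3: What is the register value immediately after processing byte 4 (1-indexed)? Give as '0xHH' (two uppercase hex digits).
After byte 1 (0xA7): reg=0x7C
After byte 2 (0xA1): reg=0x1D
After byte 3 (0xA9): reg=0x05
After byte 4 (0xAC): reg=0x56

Answer: 0x56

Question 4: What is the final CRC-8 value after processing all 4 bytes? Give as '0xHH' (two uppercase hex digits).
After byte 1 (0xA7): reg=0x7C
After byte 2 (0xA1): reg=0x1D
After byte 3 (0xA9): reg=0x05
After byte 4 (0xAC): reg=0x56

Answer: 0x56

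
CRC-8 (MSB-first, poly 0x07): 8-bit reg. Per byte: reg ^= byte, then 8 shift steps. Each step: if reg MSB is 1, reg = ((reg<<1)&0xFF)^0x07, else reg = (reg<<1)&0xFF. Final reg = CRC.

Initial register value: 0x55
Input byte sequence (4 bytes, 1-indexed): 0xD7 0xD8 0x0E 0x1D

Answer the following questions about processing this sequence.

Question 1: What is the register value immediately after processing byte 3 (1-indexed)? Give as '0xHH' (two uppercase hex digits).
Answer: 0xE5

Derivation:
After byte 1 (0xD7): reg=0x87
After byte 2 (0xD8): reg=0x9A
After byte 3 (0x0E): reg=0xE5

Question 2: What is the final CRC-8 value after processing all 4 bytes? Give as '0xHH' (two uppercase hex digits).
After byte 1 (0xD7): reg=0x87
After byte 2 (0xD8): reg=0x9A
After byte 3 (0x0E): reg=0xE5
After byte 4 (0x1D): reg=0xE6

Answer: 0xE6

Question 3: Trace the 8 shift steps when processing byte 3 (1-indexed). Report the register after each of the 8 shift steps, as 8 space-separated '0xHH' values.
After byte 1 (0xD7): reg=0x87
After byte 2 (0xD8): reg=0x9A
Register before byte 3: 0x9A
After XOR with byte 0x0E: 0x94

Answer: 0x2F 0x5E 0xBC 0x7F 0xFE 0xFB 0xF1 0xE5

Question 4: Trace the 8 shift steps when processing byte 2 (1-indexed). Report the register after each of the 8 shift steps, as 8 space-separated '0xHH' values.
After byte 1 (0xD7): reg=0x87
Register before byte 2: 0x87
After XOR with byte 0xD8: 0x5F

Answer: 0xBE 0x7B 0xF6 0xEB 0xD1 0xA5 0x4D 0x9A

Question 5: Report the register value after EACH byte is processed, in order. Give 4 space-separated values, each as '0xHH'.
0x87 0x9A 0xE5 0xE6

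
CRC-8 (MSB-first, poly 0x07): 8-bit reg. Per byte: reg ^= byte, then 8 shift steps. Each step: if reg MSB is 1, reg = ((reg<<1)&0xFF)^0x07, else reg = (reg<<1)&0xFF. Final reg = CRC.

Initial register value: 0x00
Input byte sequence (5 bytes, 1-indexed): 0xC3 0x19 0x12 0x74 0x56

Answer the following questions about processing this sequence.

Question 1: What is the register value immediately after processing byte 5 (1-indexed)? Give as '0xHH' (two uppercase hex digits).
After byte 1 (0xC3): reg=0x47
After byte 2 (0x19): reg=0x9D
After byte 3 (0x12): reg=0xA4
After byte 4 (0x74): reg=0x3E
After byte 5 (0x56): reg=0x1F

Answer: 0x1F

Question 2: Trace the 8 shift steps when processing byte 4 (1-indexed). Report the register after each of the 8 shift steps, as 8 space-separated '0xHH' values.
After byte 1 (0xC3): reg=0x47
After byte 2 (0x19): reg=0x9D
After byte 3 (0x12): reg=0xA4
Register before byte 4: 0xA4
After XOR with byte 0x74: 0xD0

Answer: 0xA7 0x49 0x92 0x23 0x46 0x8C 0x1F 0x3E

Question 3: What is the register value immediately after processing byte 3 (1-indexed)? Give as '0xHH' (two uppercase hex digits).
After byte 1 (0xC3): reg=0x47
After byte 2 (0x19): reg=0x9D
After byte 3 (0x12): reg=0xA4

Answer: 0xA4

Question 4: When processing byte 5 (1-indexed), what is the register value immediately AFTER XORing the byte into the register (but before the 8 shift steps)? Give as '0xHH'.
Register before byte 5: 0x3E
Byte 5: 0x56
0x3E XOR 0x56 = 0x68

Answer: 0x68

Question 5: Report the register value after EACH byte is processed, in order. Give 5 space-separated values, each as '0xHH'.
0x47 0x9D 0xA4 0x3E 0x1F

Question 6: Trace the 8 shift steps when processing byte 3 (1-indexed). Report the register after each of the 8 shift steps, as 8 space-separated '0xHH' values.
Answer: 0x19 0x32 0x64 0xC8 0x97 0x29 0x52 0xA4

Derivation:
After byte 1 (0xC3): reg=0x47
After byte 2 (0x19): reg=0x9D
Register before byte 3: 0x9D
After XOR with byte 0x12: 0x8F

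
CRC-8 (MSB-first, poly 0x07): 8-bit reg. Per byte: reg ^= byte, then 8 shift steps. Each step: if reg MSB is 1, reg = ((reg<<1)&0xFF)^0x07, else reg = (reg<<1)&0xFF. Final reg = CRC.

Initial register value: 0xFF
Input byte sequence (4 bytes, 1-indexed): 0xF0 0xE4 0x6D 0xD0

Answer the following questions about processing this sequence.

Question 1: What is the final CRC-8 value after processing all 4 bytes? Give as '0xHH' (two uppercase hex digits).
After byte 1 (0xF0): reg=0x2D
After byte 2 (0xE4): reg=0x71
After byte 3 (0x6D): reg=0x54
After byte 4 (0xD0): reg=0x95

Answer: 0x95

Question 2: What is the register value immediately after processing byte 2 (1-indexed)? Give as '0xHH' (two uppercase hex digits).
Answer: 0x71

Derivation:
After byte 1 (0xF0): reg=0x2D
After byte 2 (0xE4): reg=0x71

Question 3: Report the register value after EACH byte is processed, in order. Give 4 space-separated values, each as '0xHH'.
0x2D 0x71 0x54 0x95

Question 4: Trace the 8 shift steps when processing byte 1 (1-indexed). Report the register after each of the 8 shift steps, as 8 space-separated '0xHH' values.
Register before byte 1: 0xFF
After XOR with byte 0xF0: 0x0F

Answer: 0x1E 0x3C 0x78 0xF0 0xE7 0xC9 0x95 0x2D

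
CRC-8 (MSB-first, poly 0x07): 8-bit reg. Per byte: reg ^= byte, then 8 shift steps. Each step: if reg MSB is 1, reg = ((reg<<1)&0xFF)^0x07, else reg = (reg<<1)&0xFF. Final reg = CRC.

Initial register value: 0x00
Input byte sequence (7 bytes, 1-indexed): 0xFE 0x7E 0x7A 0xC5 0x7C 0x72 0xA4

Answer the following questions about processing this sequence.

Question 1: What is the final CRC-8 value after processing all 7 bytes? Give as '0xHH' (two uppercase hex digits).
After byte 1 (0xFE): reg=0xF4
After byte 2 (0x7E): reg=0xBF
After byte 3 (0x7A): reg=0x55
After byte 4 (0xC5): reg=0xF9
After byte 5 (0x7C): reg=0x92
After byte 6 (0x72): reg=0xAE
After byte 7 (0xA4): reg=0x36

Answer: 0x36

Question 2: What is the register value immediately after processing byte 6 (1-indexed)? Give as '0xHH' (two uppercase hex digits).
Answer: 0xAE

Derivation:
After byte 1 (0xFE): reg=0xF4
After byte 2 (0x7E): reg=0xBF
After byte 3 (0x7A): reg=0x55
After byte 4 (0xC5): reg=0xF9
After byte 5 (0x7C): reg=0x92
After byte 6 (0x72): reg=0xAE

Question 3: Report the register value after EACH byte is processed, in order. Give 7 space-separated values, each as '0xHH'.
0xF4 0xBF 0x55 0xF9 0x92 0xAE 0x36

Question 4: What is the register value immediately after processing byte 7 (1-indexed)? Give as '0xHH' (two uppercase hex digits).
Answer: 0x36

Derivation:
After byte 1 (0xFE): reg=0xF4
After byte 2 (0x7E): reg=0xBF
After byte 3 (0x7A): reg=0x55
After byte 4 (0xC5): reg=0xF9
After byte 5 (0x7C): reg=0x92
After byte 6 (0x72): reg=0xAE
After byte 7 (0xA4): reg=0x36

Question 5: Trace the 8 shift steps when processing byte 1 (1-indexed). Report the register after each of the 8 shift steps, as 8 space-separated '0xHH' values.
Answer: 0xFB 0xF1 0xE5 0xCD 0x9D 0x3D 0x7A 0xF4

Derivation:
Register before byte 1: 0x00
After XOR with byte 0xFE: 0xFE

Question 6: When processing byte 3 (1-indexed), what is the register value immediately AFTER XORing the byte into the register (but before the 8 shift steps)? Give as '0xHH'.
Register before byte 3: 0xBF
Byte 3: 0x7A
0xBF XOR 0x7A = 0xC5

Answer: 0xC5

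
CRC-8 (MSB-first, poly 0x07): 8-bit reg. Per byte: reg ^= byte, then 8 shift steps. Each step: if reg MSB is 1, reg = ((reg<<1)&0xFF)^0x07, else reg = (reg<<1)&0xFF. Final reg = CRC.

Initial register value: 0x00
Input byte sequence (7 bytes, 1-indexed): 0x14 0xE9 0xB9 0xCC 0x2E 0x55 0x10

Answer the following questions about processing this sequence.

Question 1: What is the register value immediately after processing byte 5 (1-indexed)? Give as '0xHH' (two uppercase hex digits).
Answer: 0x74

Derivation:
After byte 1 (0x14): reg=0x6C
After byte 2 (0xE9): reg=0x92
After byte 3 (0xB9): reg=0xD1
After byte 4 (0xCC): reg=0x53
After byte 5 (0x2E): reg=0x74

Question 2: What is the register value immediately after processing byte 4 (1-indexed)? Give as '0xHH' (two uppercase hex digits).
After byte 1 (0x14): reg=0x6C
After byte 2 (0xE9): reg=0x92
After byte 3 (0xB9): reg=0xD1
After byte 4 (0xCC): reg=0x53

Answer: 0x53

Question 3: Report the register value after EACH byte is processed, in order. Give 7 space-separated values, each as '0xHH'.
0x6C 0x92 0xD1 0x53 0x74 0xE7 0xCB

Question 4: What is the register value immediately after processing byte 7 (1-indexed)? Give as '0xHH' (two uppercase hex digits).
After byte 1 (0x14): reg=0x6C
After byte 2 (0xE9): reg=0x92
After byte 3 (0xB9): reg=0xD1
After byte 4 (0xCC): reg=0x53
After byte 5 (0x2E): reg=0x74
After byte 6 (0x55): reg=0xE7
After byte 7 (0x10): reg=0xCB

Answer: 0xCB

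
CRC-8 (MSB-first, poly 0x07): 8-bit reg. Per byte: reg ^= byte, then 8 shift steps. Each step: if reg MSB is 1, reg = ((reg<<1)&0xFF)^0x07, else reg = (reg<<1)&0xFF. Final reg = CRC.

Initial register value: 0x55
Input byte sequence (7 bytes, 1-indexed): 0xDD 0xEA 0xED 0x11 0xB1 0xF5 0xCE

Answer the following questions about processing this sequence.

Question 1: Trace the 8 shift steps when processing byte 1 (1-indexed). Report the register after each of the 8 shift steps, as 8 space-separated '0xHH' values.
Register before byte 1: 0x55
After XOR with byte 0xDD: 0x88

Answer: 0x17 0x2E 0x5C 0xB8 0x77 0xEE 0xDB 0xB1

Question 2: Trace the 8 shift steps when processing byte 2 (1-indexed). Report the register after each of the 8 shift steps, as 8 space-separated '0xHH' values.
After byte 1 (0xDD): reg=0xB1
Register before byte 2: 0xB1
After XOR with byte 0xEA: 0x5B

Answer: 0xB6 0x6B 0xD6 0xAB 0x51 0xA2 0x43 0x86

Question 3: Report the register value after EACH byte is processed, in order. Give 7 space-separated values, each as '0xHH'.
0xB1 0x86 0x16 0x15 0x75 0x89 0xD2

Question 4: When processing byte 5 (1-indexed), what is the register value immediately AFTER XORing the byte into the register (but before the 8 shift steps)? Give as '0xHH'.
Register before byte 5: 0x15
Byte 5: 0xB1
0x15 XOR 0xB1 = 0xA4

Answer: 0xA4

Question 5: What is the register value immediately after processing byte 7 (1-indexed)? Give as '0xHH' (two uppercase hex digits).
Answer: 0xD2

Derivation:
After byte 1 (0xDD): reg=0xB1
After byte 2 (0xEA): reg=0x86
After byte 3 (0xED): reg=0x16
After byte 4 (0x11): reg=0x15
After byte 5 (0xB1): reg=0x75
After byte 6 (0xF5): reg=0x89
After byte 7 (0xCE): reg=0xD2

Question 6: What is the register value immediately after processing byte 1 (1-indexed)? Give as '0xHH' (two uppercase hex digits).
Answer: 0xB1

Derivation:
After byte 1 (0xDD): reg=0xB1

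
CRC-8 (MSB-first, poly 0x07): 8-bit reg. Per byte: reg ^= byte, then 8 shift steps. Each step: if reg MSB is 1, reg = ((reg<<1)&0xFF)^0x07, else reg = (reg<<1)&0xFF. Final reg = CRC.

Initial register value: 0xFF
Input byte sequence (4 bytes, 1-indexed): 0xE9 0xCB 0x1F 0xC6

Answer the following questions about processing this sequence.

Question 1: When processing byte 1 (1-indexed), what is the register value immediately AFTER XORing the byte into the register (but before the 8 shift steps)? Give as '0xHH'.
Register before byte 1: 0xFF
Byte 1: 0xE9
0xFF XOR 0xE9 = 0x16

Answer: 0x16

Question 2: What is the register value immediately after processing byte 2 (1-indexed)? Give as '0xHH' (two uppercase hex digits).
Answer: 0x56

Derivation:
After byte 1 (0xE9): reg=0x62
After byte 2 (0xCB): reg=0x56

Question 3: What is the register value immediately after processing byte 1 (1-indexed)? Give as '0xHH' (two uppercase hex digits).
After byte 1 (0xE9): reg=0x62

Answer: 0x62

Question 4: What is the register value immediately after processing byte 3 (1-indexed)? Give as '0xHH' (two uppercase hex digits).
Answer: 0xF8

Derivation:
After byte 1 (0xE9): reg=0x62
After byte 2 (0xCB): reg=0x56
After byte 3 (0x1F): reg=0xF8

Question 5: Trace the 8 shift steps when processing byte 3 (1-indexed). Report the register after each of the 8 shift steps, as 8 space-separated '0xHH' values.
Answer: 0x92 0x23 0x46 0x8C 0x1F 0x3E 0x7C 0xF8

Derivation:
After byte 1 (0xE9): reg=0x62
After byte 2 (0xCB): reg=0x56
Register before byte 3: 0x56
After XOR with byte 0x1F: 0x49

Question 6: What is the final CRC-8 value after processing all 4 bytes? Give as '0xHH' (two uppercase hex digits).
Answer: 0xBA

Derivation:
After byte 1 (0xE9): reg=0x62
After byte 2 (0xCB): reg=0x56
After byte 3 (0x1F): reg=0xF8
After byte 4 (0xC6): reg=0xBA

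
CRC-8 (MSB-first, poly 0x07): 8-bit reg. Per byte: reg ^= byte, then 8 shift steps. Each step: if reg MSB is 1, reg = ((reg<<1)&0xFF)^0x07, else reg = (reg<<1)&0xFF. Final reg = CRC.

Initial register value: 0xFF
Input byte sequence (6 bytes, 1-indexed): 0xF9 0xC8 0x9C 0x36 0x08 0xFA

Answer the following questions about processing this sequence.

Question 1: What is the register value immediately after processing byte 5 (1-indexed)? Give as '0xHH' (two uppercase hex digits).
Answer: 0xBD

Derivation:
After byte 1 (0xF9): reg=0x12
After byte 2 (0xC8): reg=0x08
After byte 3 (0x9C): reg=0xE5
After byte 4 (0x36): reg=0x37
After byte 5 (0x08): reg=0xBD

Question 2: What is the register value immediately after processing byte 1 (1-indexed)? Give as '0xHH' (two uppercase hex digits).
Answer: 0x12

Derivation:
After byte 1 (0xF9): reg=0x12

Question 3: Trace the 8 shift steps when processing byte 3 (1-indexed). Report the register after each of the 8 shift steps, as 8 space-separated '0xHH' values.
After byte 1 (0xF9): reg=0x12
After byte 2 (0xC8): reg=0x08
Register before byte 3: 0x08
After XOR with byte 0x9C: 0x94

Answer: 0x2F 0x5E 0xBC 0x7F 0xFE 0xFB 0xF1 0xE5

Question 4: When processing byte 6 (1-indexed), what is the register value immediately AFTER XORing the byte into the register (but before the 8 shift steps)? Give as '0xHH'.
Register before byte 6: 0xBD
Byte 6: 0xFA
0xBD XOR 0xFA = 0x47

Answer: 0x47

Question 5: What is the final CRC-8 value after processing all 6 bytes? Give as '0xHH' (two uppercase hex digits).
Answer: 0xD2

Derivation:
After byte 1 (0xF9): reg=0x12
After byte 2 (0xC8): reg=0x08
After byte 3 (0x9C): reg=0xE5
After byte 4 (0x36): reg=0x37
After byte 5 (0x08): reg=0xBD
After byte 6 (0xFA): reg=0xD2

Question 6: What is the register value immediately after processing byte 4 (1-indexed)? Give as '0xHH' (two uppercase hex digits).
After byte 1 (0xF9): reg=0x12
After byte 2 (0xC8): reg=0x08
After byte 3 (0x9C): reg=0xE5
After byte 4 (0x36): reg=0x37

Answer: 0x37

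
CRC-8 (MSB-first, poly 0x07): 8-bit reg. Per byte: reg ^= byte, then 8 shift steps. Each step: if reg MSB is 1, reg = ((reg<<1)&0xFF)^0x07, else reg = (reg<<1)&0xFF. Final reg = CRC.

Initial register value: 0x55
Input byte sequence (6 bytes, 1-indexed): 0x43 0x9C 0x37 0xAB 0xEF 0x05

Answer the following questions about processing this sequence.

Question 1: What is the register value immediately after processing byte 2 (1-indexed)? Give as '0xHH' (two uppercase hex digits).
Answer: 0xF4

Derivation:
After byte 1 (0x43): reg=0x62
After byte 2 (0x9C): reg=0xF4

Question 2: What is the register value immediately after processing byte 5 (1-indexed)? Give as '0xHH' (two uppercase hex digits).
Answer: 0x3C

Derivation:
After byte 1 (0x43): reg=0x62
After byte 2 (0x9C): reg=0xF4
After byte 3 (0x37): reg=0x47
After byte 4 (0xAB): reg=0x8A
After byte 5 (0xEF): reg=0x3C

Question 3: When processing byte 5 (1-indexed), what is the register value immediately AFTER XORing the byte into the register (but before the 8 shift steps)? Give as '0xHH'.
Answer: 0x65

Derivation:
Register before byte 5: 0x8A
Byte 5: 0xEF
0x8A XOR 0xEF = 0x65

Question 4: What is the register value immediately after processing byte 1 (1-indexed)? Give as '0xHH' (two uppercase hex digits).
After byte 1 (0x43): reg=0x62

Answer: 0x62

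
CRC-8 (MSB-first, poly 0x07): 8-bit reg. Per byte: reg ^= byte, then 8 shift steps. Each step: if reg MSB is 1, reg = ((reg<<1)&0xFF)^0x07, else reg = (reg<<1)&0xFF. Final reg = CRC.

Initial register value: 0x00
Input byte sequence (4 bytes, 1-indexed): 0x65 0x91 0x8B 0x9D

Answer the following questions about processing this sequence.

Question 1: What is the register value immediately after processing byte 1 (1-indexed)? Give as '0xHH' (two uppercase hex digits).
Answer: 0x3C

Derivation:
After byte 1 (0x65): reg=0x3C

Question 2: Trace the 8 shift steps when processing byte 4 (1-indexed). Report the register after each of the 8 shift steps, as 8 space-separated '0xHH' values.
Answer: 0xAF 0x59 0xB2 0x63 0xC6 0x8B 0x11 0x22

Derivation:
After byte 1 (0x65): reg=0x3C
After byte 2 (0x91): reg=0x4A
After byte 3 (0x8B): reg=0x49
Register before byte 4: 0x49
After XOR with byte 0x9D: 0xD4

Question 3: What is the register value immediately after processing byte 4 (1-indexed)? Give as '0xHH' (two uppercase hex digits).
Answer: 0x22

Derivation:
After byte 1 (0x65): reg=0x3C
After byte 2 (0x91): reg=0x4A
After byte 3 (0x8B): reg=0x49
After byte 4 (0x9D): reg=0x22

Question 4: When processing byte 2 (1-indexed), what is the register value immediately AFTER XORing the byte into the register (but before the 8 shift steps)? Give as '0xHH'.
Answer: 0xAD

Derivation:
Register before byte 2: 0x3C
Byte 2: 0x91
0x3C XOR 0x91 = 0xAD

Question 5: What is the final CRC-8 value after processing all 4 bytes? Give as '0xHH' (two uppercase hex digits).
Answer: 0x22

Derivation:
After byte 1 (0x65): reg=0x3C
After byte 2 (0x91): reg=0x4A
After byte 3 (0x8B): reg=0x49
After byte 4 (0x9D): reg=0x22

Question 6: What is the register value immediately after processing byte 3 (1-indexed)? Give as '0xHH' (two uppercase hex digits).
After byte 1 (0x65): reg=0x3C
After byte 2 (0x91): reg=0x4A
After byte 3 (0x8B): reg=0x49

Answer: 0x49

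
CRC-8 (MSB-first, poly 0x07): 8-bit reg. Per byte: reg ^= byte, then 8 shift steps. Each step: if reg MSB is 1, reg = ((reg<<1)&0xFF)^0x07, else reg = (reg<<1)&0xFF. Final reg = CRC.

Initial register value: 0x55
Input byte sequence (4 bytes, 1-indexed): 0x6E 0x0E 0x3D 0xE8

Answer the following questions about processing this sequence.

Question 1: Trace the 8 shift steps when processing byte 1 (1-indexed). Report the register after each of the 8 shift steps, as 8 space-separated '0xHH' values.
Answer: 0x76 0xEC 0xDF 0xB9 0x75 0xEA 0xD3 0xA1

Derivation:
Register before byte 1: 0x55
After XOR with byte 0x6E: 0x3B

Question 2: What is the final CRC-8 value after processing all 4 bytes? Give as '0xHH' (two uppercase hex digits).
Answer: 0x89

Derivation:
After byte 1 (0x6E): reg=0xA1
After byte 2 (0x0E): reg=0x44
After byte 3 (0x3D): reg=0x68
After byte 4 (0xE8): reg=0x89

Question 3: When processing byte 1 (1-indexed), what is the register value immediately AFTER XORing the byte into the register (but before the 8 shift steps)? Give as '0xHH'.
Register before byte 1: 0x55
Byte 1: 0x6E
0x55 XOR 0x6E = 0x3B

Answer: 0x3B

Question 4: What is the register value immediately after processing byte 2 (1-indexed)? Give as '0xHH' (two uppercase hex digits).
Answer: 0x44

Derivation:
After byte 1 (0x6E): reg=0xA1
After byte 2 (0x0E): reg=0x44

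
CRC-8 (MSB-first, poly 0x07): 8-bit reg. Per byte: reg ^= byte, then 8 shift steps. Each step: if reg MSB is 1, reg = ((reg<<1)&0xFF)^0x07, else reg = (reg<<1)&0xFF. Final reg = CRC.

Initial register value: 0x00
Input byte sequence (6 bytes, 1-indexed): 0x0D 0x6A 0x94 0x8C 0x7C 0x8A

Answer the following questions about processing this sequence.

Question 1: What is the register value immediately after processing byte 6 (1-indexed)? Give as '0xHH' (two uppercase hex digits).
Answer: 0xAD

Derivation:
After byte 1 (0x0D): reg=0x23
After byte 2 (0x6A): reg=0xF8
After byte 3 (0x94): reg=0x03
After byte 4 (0x8C): reg=0xA4
After byte 5 (0x7C): reg=0x06
After byte 6 (0x8A): reg=0xAD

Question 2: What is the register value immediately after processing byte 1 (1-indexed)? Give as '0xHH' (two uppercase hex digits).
After byte 1 (0x0D): reg=0x23

Answer: 0x23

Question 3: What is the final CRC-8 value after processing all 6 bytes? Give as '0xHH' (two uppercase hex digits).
After byte 1 (0x0D): reg=0x23
After byte 2 (0x6A): reg=0xF8
After byte 3 (0x94): reg=0x03
After byte 4 (0x8C): reg=0xA4
After byte 5 (0x7C): reg=0x06
After byte 6 (0x8A): reg=0xAD

Answer: 0xAD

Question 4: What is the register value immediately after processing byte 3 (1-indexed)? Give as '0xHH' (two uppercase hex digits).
Answer: 0x03

Derivation:
After byte 1 (0x0D): reg=0x23
After byte 2 (0x6A): reg=0xF8
After byte 3 (0x94): reg=0x03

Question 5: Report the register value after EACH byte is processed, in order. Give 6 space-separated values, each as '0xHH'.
0x23 0xF8 0x03 0xA4 0x06 0xAD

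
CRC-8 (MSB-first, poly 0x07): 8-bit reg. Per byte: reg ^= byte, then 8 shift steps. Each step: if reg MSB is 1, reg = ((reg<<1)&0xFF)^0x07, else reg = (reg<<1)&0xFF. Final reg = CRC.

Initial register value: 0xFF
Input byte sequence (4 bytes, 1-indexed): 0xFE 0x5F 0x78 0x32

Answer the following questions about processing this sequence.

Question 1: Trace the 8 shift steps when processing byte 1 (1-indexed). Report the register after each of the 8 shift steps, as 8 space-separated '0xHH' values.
Register before byte 1: 0xFF
After XOR with byte 0xFE: 0x01

Answer: 0x02 0x04 0x08 0x10 0x20 0x40 0x80 0x07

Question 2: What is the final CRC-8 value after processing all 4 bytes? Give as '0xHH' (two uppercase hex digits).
Answer: 0xE1

Derivation:
After byte 1 (0xFE): reg=0x07
After byte 2 (0x5F): reg=0x8F
After byte 3 (0x78): reg=0xCB
After byte 4 (0x32): reg=0xE1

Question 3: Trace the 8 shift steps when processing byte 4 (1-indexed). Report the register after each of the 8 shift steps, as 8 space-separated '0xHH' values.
Answer: 0xF5 0xED 0xDD 0xBD 0x7D 0xFA 0xF3 0xE1

Derivation:
After byte 1 (0xFE): reg=0x07
After byte 2 (0x5F): reg=0x8F
After byte 3 (0x78): reg=0xCB
Register before byte 4: 0xCB
After XOR with byte 0x32: 0xF9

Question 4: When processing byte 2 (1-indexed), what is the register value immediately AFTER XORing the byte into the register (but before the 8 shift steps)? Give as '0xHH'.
Answer: 0x58

Derivation:
Register before byte 2: 0x07
Byte 2: 0x5F
0x07 XOR 0x5F = 0x58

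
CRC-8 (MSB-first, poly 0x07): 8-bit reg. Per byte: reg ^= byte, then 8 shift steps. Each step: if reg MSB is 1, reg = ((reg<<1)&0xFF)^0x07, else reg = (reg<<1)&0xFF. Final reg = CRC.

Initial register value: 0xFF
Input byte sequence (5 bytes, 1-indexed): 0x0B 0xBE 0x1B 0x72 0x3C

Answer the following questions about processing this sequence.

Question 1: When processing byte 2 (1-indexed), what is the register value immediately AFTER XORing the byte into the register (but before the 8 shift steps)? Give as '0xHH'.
Register before byte 2: 0xC2
Byte 2: 0xBE
0xC2 XOR 0xBE = 0x7C

Answer: 0x7C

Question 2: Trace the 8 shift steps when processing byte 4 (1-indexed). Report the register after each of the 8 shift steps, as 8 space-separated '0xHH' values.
Answer: 0xDA 0xB3 0x61 0xC2 0x83 0x01 0x02 0x04

Derivation:
After byte 1 (0x0B): reg=0xC2
After byte 2 (0xBE): reg=0x73
After byte 3 (0x1B): reg=0x1F
Register before byte 4: 0x1F
After XOR with byte 0x72: 0x6D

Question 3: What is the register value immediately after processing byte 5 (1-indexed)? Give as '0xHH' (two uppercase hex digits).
After byte 1 (0x0B): reg=0xC2
After byte 2 (0xBE): reg=0x73
After byte 3 (0x1B): reg=0x1F
After byte 4 (0x72): reg=0x04
After byte 5 (0x3C): reg=0xA8

Answer: 0xA8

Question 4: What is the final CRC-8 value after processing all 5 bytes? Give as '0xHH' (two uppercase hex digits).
Answer: 0xA8

Derivation:
After byte 1 (0x0B): reg=0xC2
After byte 2 (0xBE): reg=0x73
After byte 3 (0x1B): reg=0x1F
After byte 4 (0x72): reg=0x04
After byte 5 (0x3C): reg=0xA8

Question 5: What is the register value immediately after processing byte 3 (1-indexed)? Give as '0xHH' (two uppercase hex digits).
Answer: 0x1F

Derivation:
After byte 1 (0x0B): reg=0xC2
After byte 2 (0xBE): reg=0x73
After byte 3 (0x1B): reg=0x1F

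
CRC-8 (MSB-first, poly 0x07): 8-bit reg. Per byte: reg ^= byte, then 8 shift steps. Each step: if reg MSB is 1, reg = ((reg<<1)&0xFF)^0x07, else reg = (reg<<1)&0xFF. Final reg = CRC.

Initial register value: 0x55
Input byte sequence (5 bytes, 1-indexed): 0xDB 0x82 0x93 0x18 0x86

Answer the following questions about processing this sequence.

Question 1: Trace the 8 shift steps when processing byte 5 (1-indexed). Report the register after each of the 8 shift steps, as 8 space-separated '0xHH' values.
Answer: 0x70 0xE0 0xC7 0x89 0x15 0x2A 0x54 0xA8

Derivation:
After byte 1 (0xDB): reg=0xA3
After byte 2 (0x82): reg=0xE7
After byte 3 (0x93): reg=0x4B
After byte 4 (0x18): reg=0xBE
Register before byte 5: 0xBE
After XOR with byte 0x86: 0x38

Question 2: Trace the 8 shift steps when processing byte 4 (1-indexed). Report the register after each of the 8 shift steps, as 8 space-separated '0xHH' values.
After byte 1 (0xDB): reg=0xA3
After byte 2 (0x82): reg=0xE7
After byte 3 (0x93): reg=0x4B
Register before byte 4: 0x4B
After XOR with byte 0x18: 0x53

Answer: 0xA6 0x4B 0x96 0x2B 0x56 0xAC 0x5F 0xBE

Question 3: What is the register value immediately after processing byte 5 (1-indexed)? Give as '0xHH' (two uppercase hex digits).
Answer: 0xA8

Derivation:
After byte 1 (0xDB): reg=0xA3
After byte 2 (0x82): reg=0xE7
After byte 3 (0x93): reg=0x4B
After byte 4 (0x18): reg=0xBE
After byte 5 (0x86): reg=0xA8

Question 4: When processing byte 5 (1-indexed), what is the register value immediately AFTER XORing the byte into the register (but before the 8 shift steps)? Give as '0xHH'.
Answer: 0x38

Derivation:
Register before byte 5: 0xBE
Byte 5: 0x86
0xBE XOR 0x86 = 0x38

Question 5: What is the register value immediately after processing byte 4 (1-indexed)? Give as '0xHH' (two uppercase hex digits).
After byte 1 (0xDB): reg=0xA3
After byte 2 (0x82): reg=0xE7
After byte 3 (0x93): reg=0x4B
After byte 4 (0x18): reg=0xBE

Answer: 0xBE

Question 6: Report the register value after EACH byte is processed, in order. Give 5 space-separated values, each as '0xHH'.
0xA3 0xE7 0x4B 0xBE 0xA8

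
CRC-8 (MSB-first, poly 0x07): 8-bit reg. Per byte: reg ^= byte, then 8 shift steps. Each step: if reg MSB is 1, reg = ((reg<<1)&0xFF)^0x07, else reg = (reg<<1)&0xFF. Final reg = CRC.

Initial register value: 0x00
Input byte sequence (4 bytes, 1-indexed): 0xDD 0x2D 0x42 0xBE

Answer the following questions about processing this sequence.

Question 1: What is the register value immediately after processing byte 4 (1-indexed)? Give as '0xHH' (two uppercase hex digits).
Answer: 0xA3

Derivation:
After byte 1 (0xDD): reg=0x1D
After byte 2 (0x2D): reg=0x90
After byte 3 (0x42): reg=0x30
After byte 4 (0xBE): reg=0xA3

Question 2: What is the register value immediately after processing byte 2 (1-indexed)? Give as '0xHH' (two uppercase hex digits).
Answer: 0x90

Derivation:
After byte 1 (0xDD): reg=0x1D
After byte 2 (0x2D): reg=0x90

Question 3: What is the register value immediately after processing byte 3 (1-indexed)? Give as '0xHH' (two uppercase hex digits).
Answer: 0x30

Derivation:
After byte 1 (0xDD): reg=0x1D
After byte 2 (0x2D): reg=0x90
After byte 3 (0x42): reg=0x30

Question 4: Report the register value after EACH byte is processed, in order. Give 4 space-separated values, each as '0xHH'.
0x1D 0x90 0x30 0xA3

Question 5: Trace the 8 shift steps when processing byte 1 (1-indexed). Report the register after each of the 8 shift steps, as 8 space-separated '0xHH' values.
Answer: 0xBD 0x7D 0xFA 0xF3 0xE1 0xC5 0x8D 0x1D

Derivation:
Register before byte 1: 0x00
After XOR with byte 0xDD: 0xDD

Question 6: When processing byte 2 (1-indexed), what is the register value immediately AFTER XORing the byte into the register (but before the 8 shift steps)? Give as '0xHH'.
Answer: 0x30

Derivation:
Register before byte 2: 0x1D
Byte 2: 0x2D
0x1D XOR 0x2D = 0x30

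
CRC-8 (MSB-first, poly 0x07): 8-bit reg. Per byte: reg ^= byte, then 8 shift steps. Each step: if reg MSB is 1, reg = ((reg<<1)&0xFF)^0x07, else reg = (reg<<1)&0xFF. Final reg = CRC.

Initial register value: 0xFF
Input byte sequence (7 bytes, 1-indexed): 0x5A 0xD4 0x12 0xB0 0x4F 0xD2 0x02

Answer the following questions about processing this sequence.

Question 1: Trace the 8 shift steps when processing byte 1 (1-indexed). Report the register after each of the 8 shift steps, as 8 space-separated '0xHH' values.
Register before byte 1: 0xFF
After XOR with byte 0x5A: 0xA5

Answer: 0x4D 0x9A 0x33 0x66 0xCC 0x9F 0x39 0x72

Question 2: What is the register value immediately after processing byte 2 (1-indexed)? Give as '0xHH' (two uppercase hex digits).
After byte 1 (0x5A): reg=0x72
After byte 2 (0xD4): reg=0x7B

Answer: 0x7B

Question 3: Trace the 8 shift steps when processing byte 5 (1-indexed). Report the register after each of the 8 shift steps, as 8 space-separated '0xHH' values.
After byte 1 (0x5A): reg=0x72
After byte 2 (0xD4): reg=0x7B
After byte 3 (0x12): reg=0x18
After byte 4 (0xB0): reg=0x51
Register before byte 5: 0x51
After XOR with byte 0x4F: 0x1E

Answer: 0x3C 0x78 0xF0 0xE7 0xC9 0x95 0x2D 0x5A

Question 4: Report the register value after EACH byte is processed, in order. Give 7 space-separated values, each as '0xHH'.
0x72 0x7B 0x18 0x51 0x5A 0xB1 0x10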